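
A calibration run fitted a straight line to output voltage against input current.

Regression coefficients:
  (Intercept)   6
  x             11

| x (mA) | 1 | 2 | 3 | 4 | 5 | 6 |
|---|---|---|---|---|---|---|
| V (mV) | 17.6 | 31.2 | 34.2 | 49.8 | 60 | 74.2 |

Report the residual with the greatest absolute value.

e = -4.8

x=1: V̂ = 6 + 11·1 = 17; e = 17.6 − 17 = 0.6
x=2: V̂ = 6 + 11·2 = 28; e = 31.2 − 28 = 3.2
x=3: V̂ = 6 + 11·3 = 39; e = 34.2 − 39 = -4.8
x=4: V̂ = 6 + 11·4 = 50; e = 49.8 − 50 = -0.2
x=5: V̂ = 6 + 11·5 = 61; e = 60 − 61 = -1
x=6: V̂ = 6 + 11·6 = 72; e = 74.2 − 72 = 2.2
Largest |e| is 4.8 at x = 3, residual -4.8.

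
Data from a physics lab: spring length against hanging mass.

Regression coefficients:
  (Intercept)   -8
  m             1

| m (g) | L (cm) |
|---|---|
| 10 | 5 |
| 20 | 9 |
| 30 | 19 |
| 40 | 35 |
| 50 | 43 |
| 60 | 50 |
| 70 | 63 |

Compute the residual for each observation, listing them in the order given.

3, -3, -3, 3, 1, -2, 1

m=10: L̂ = -8 + 10 = 2; e = 5 − 2 = 3
m=20: L̂ = -8 + 20 = 12; e = 9 − 12 = -3
m=30: L̂ = -8 + 30 = 22; e = 19 − 22 = -3
m=40: L̂ = -8 + 40 = 32; e = 35 − 32 = 3
m=50: L̂ = -8 + 50 = 42; e = 43 − 42 = 1
m=60: L̂ = -8 + 60 = 52; e = 50 − 52 = -2
m=70: L̂ = -8 + 70 = 62; e = 63 − 62 = 1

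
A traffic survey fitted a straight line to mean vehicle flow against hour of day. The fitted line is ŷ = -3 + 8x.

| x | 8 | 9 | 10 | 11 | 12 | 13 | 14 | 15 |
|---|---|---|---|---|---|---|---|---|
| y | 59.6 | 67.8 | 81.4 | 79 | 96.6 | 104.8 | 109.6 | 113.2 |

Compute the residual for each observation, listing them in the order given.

-1.4, -1.2, 4.4, -6, 3.6, 3.8, 0.6, -3.8

x=8: ŷ = -3 + 8·8 = 61; e = 59.6 − 61 = -1.4
x=9: ŷ = -3 + 8·9 = 69; e = 67.8 − 69 = -1.2
x=10: ŷ = -3 + 8·10 = 77; e = 81.4 − 77 = 4.4
x=11: ŷ = -3 + 8·11 = 85; e = 79 − 85 = -6
x=12: ŷ = -3 + 8·12 = 93; e = 96.6 − 93 = 3.6
x=13: ŷ = -3 + 8·13 = 101; e = 104.8 − 101 = 3.8
x=14: ŷ = -3 + 8·14 = 109; e = 109.6 − 109 = 0.6
x=15: ŷ = -3 + 8·15 = 117; e = 113.2 − 117 = -3.8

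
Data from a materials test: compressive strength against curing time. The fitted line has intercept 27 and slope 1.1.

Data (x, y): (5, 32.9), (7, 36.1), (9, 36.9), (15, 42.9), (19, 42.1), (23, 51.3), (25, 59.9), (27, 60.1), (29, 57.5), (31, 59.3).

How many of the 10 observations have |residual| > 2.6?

3

x=5: ŷ = 27 + 1.1·5 = 32.5; e = 32.9 − 32.5 = 0.4
x=7: ŷ = 27 + 1.1·7 = 34.7; e = 36.1 − 34.7 = 1.4
x=9: ŷ = 27 + 1.1·9 = 36.9; e = 36.9 − 36.9 = 0
x=15: ŷ = 27 + 1.1·15 = 43.5; e = 42.9 − 43.5 = -0.6
x=19: ŷ = 27 + 1.1·19 = 47.9; e = 42.1 − 47.9 = -5.8
x=23: ŷ = 27 + 1.1·23 = 52.3; e = 51.3 − 52.3 = -1
x=25: ŷ = 27 + 1.1·25 = 54.5; e = 59.9 − 54.5 = 5.4
x=27: ŷ = 27 + 1.1·27 = 56.7; e = 60.1 − 56.7 = 3.4
x=29: ŷ = 27 + 1.1·29 = 58.9; e = 57.5 − 58.9 = -1.4
x=31: ŷ = 27 + 1.1·31 = 61.1; e = 59.3 − 61.1 = -1.8
|e| > 2.6: x=19 (|e|=5.8), x=25 (|e|=5.4), x=27 (|e|=3.4) → 3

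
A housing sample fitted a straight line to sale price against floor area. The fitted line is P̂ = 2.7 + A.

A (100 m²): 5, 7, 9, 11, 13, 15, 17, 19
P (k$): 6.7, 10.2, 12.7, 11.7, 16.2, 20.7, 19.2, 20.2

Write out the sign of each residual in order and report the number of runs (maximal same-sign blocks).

A=5: P̂ = 2.7 + 5 = 7.7; r = 6.7 − 7.7 = -1
A=7: P̂ = 2.7 + 7 = 9.7; r = 10.2 − 9.7 = 0.5
A=9: P̂ = 2.7 + 9 = 11.7; r = 12.7 − 11.7 = 1
A=11: P̂ = 2.7 + 11 = 13.7; r = 11.7 − 13.7 = -2
A=13: P̂ = 2.7 + 13 = 15.7; r = 16.2 − 15.7 = 0.5
A=15: P̂ = 2.7 + 15 = 17.7; r = 20.7 − 17.7 = 3
A=17: P̂ = 2.7 + 17 = 19.7; r = 19.2 − 19.7 = -0.5
A=19: P̂ = 2.7 + 19 = 21.7; r = 20.2 − 21.7 = -1.5
Signs: − + + − + + − −
Runs: −×1, +×2, −×1, +×2, −×2 → 5

5 runs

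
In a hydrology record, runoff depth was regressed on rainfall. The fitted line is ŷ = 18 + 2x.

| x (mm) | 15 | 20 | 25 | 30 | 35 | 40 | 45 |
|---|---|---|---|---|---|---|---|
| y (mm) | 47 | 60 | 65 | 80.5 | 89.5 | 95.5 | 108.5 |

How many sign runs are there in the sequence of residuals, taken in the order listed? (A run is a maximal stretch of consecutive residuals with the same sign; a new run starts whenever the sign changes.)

x=15: ŷ = 18 + 2·15 = 48; e = 47 − 48 = -1
x=20: ŷ = 18 + 2·20 = 58; e = 60 − 58 = 2
x=25: ŷ = 18 + 2·25 = 68; e = 65 − 68 = -3
x=30: ŷ = 18 + 2·30 = 78; e = 80.5 − 78 = 2.5
x=35: ŷ = 18 + 2·35 = 88; e = 89.5 − 88 = 1.5
x=40: ŷ = 18 + 2·40 = 98; e = 95.5 − 98 = -2.5
x=45: ŷ = 18 + 2·45 = 108; e = 108.5 − 108 = 0.5
Signs: − + − + + − +
Runs: −×1, +×1, −×1, +×2, −×1, +×1 → 6

6 runs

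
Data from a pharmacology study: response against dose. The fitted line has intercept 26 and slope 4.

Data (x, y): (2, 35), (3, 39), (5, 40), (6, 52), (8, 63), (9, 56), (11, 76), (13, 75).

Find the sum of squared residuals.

SSE = 148

x=2: ŷ = 26 + 4·2 = 34; r = 35 − 34 = 1
x=3: ŷ = 26 + 4·3 = 38; r = 39 − 38 = 1
x=5: ŷ = 26 + 4·5 = 46; r = 40 − 46 = -6
x=6: ŷ = 26 + 4·6 = 50; r = 52 − 50 = 2
x=8: ŷ = 26 + 4·8 = 58; r = 63 − 58 = 5
x=9: ŷ = 26 + 4·9 = 62; r = 56 − 62 = -6
x=11: ŷ = 26 + 4·11 = 70; r = 76 − 70 = 6
x=13: ŷ = 26 + 4·13 = 78; r = 75 − 78 = -3
SSE = 1 + 1 + 36 + 4 + 25 + 36 + 36 + 9 = 148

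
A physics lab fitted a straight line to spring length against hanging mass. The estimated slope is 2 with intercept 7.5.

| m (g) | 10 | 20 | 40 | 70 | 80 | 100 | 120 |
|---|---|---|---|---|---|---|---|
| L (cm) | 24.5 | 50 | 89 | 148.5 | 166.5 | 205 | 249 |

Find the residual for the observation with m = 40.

L̂ = 7.5 + 2·40 = 87.5
r = 89 − 87.5 = 1.5

r = 1.5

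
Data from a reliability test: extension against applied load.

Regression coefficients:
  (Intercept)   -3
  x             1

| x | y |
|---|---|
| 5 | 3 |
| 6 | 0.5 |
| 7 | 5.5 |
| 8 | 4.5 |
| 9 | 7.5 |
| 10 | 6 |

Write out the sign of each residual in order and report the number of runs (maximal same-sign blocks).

x=5: ŷ = -3 + 5 = 2; e = 3 − 2 = 1
x=6: ŷ = -3 + 6 = 3; e = 0.5 − 3 = -2.5
x=7: ŷ = -3 + 7 = 4; e = 5.5 − 4 = 1.5
x=8: ŷ = -3 + 8 = 5; e = 4.5 − 5 = -0.5
x=9: ŷ = -3 + 9 = 6; e = 7.5 − 6 = 1.5
x=10: ŷ = -3 + 10 = 7; e = 6 − 7 = -1
Signs: + − + − + −
Runs: +×1, −×1, +×1, −×1, +×1, −×1 → 6

6 runs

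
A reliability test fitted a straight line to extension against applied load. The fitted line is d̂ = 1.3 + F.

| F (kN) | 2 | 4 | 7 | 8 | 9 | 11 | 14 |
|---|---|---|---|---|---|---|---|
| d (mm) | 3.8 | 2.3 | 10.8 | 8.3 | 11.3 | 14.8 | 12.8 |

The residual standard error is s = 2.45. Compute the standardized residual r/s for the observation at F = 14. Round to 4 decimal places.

-1.0204

d̂ = 1.3 + 14 = 15.3
r = 12.8 − 15.3 = -2.5
r/s = -2.5 / 2.45 = -1.0204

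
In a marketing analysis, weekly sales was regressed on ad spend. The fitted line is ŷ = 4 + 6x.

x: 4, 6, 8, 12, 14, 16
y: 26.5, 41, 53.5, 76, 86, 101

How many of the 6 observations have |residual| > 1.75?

x=4: ŷ = 4 + 6·4 = 28; e = 26.5 − 28 = -1.5
x=6: ŷ = 4 + 6·6 = 40; e = 41 − 40 = 1
x=8: ŷ = 4 + 6·8 = 52; e = 53.5 − 52 = 1.5
x=12: ŷ = 4 + 6·12 = 76; e = 76 − 76 = 0
x=14: ŷ = 4 + 6·14 = 88; e = 86 − 88 = -2
x=16: ŷ = 4 + 6·16 = 100; e = 101 − 100 = 1
|e| > 1.75: x=14 (|e|=2) → 1

1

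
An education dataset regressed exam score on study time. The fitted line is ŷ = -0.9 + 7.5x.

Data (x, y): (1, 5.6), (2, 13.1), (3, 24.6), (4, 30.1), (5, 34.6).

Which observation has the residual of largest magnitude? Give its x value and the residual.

x=1: ŷ = -0.9 + 7.5·1 = 6.6; e = 5.6 − 6.6 = -1
x=2: ŷ = -0.9 + 7.5·2 = 14.1; e = 13.1 − 14.1 = -1
x=3: ŷ = -0.9 + 7.5·3 = 21.6; e = 24.6 − 21.6 = 3
x=4: ŷ = -0.9 + 7.5·4 = 29.1; e = 30.1 − 29.1 = 1
x=5: ŷ = -0.9 + 7.5·5 = 36.6; e = 34.6 − 36.6 = -2
Largest |e| is 3 at x = 3, residual 3.

x = 3, e = 3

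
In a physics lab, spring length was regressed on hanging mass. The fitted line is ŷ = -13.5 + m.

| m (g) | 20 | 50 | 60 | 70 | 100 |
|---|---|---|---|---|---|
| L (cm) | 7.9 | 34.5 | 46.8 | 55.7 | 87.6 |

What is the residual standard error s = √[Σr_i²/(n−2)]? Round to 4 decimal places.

m=20: ŷ = -13.5 + 20 = 6.5; r = 7.9 − 6.5 = 1.4
m=50: ŷ = -13.5 + 50 = 36.5; r = 34.5 − 36.5 = -2
m=60: ŷ = -13.5 + 60 = 46.5; r = 46.8 − 46.5 = 0.3
m=70: ŷ = -13.5 + 70 = 56.5; r = 55.7 − 56.5 = -0.8
m=100: ŷ = -13.5 + 100 = 86.5; r = 87.6 − 86.5 = 1.1
SSE = 1.96 + 4 + 0.09 + 0.64 + 1.21 = 7.9
s = √(7.9/3) = √2.63333 ≈ 1.6228

s = 1.6228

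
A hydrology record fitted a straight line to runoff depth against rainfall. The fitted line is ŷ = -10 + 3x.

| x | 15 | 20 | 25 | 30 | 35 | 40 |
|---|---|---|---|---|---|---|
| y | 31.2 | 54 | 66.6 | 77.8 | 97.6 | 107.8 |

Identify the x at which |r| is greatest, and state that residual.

x=15: ŷ = -10 + 3·15 = 35; r = 31.2 − 35 = -3.8
x=20: ŷ = -10 + 3·20 = 50; r = 54 − 50 = 4
x=25: ŷ = -10 + 3·25 = 65; r = 66.6 − 65 = 1.6
x=30: ŷ = -10 + 3·30 = 80; r = 77.8 − 80 = -2.2
x=35: ŷ = -10 + 3·35 = 95; r = 97.6 − 95 = 2.6
x=40: ŷ = -10 + 3·40 = 110; r = 107.8 − 110 = -2.2
Largest |r| is 4 at x = 20, residual 4.

x = 20, r = 4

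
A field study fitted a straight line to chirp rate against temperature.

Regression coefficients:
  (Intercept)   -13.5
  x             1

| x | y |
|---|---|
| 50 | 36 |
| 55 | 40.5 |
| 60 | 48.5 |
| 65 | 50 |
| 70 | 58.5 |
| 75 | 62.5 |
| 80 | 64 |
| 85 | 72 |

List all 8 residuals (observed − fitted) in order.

-0.5, -1, 2, -1.5, 2, 1, -2.5, 0.5

x=50: ŷ = -13.5 + 50 = 36.5; r = 36 − 36.5 = -0.5
x=55: ŷ = -13.5 + 55 = 41.5; r = 40.5 − 41.5 = -1
x=60: ŷ = -13.5 + 60 = 46.5; r = 48.5 − 46.5 = 2
x=65: ŷ = -13.5 + 65 = 51.5; r = 50 − 51.5 = -1.5
x=70: ŷ = -13.5 + 70 = 56.5; r = 58.5 − 56.5 = 2
x=75: ŷ = -13.5 + 75 = 61.5; r = 62.5 − 61.5 = 1
x=80: ŷ = -13.5 + 80 = 66.5; r = 64 − 66.5 = -2.5
x=85: ŷ = -13.5 + 85 = 71.5; r = 72 − 71.5 = 0.5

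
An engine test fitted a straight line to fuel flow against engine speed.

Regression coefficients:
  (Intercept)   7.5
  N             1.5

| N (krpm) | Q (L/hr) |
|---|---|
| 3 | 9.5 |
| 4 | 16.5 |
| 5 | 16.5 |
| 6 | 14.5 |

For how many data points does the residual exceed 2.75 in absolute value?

1

N=3: Q̂ = 7.5 + 1.5·3 = 12; r = 9.5 − 12 = -2.5
N=4: Q̂ = 7.5 + 1.5·4 = 13.5; r = 16.5 − 13.5 = 3
N=5: Q̂ = 7.5 + 1.5·5 = 15; r = 16.5 − 15 = 1.5
N=6: Q̂ = 7.5 + 1.5·6 = 16.5; r = 14.5 − 16.5 = -2
|r| > 2.75: N=4 (|r|=3) → 1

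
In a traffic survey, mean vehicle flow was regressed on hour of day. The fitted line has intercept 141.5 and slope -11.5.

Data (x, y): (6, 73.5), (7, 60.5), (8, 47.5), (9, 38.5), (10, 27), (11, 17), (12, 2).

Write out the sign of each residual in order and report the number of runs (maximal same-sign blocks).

4 runs

x=6: ŷ = 141.5 − 11.5·6 = 72.5; r = 73.5 − 72.5 = 1
x=7: ŷ = 141.5 − 11.5·7 = 61; r = 60.5 − 61 = -0.5
x=8: ŷ = 141.5 − 11.5·8 = 49.5; r = 47.5 − 49.5 = -2
x=9: ŷ = 141.5 − 11.5·9 = 38; r = 38.5 − 38 = 0.5
x=10: ŷ = 141.5 − 11.5·10 = 26.5; r = 27 − 26.5 = 0.5
x=11: ŷ = 141.5 − 11.5·11 = 15; r = 17 − 15 = 2
x=12: ŷ = 141.5 − 11.5·12 = 3.5; r = 2 − 3.5 = -1.5
Signs: + − − + + + −
Runs: +×1, −×2, +×3, −×1 → 4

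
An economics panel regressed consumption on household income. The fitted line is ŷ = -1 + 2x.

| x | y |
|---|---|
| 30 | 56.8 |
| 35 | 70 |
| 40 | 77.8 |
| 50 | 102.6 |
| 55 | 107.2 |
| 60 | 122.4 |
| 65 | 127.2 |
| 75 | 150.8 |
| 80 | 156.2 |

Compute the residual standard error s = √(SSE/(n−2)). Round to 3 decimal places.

x=30: ŷ = -1 + 2·30 = 59; r = 56.8 − 59 = -2.2
x=35: ŷ = -1 + 2·35 = 69; r = 70 − 69 = 1
x=40: ŷ = -1 + 2·40 = 79; r = 77.8 − 79 = -1.2
x=50: ŷ = -1 + 2·50 = 99; r = 102.6 − 99 = 3.6
x=55: ŷ = -1 + 2·55 = 109; r = 107.2 − 109 = -1.8
x=60: ŷ = -1 + 2·60 = 119; r = 122.4 − 119 = 3.4
x=65: ŷ = -1 + 2·65 = 129; r = 127.2 − 129 = -1.8
x=75: ŷ = -1 + 2·75 = 149; r = 150.8 − 149 = 1.8
x=80: ŷ = -1 + 2·80 = 159; r = 156.2 − 159 = -2.8
SSE = 4.84 + 1 + 1.44 + 12.96 + 3.24 + 11.56 + 3.24 + 3.24 + 7.84 = 49.36
s = √(49.36/7) = √7.05143 ≈ 2.655

s = 2.655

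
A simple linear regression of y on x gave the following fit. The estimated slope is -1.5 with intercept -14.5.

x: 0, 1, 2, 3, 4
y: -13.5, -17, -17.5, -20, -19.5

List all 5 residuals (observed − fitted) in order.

x=0: ŷ = -14.5 − 1.5·0 = -14.5; e = -13.5 − (-14.5) = 1
x=1: ŷ = -14.5 − 1.5·1 = -16; e = -17 − (-16) = -1
x=2: ŷ = -14.5 − 1.5·2 = -17.5; e = -17.5 − (-17.5) = 0
x=3: ŷ = -14.5 − 1.5·3 = -19; e = -20 − (-19) = -1
x=4: ŷ = -14.5 − 1.5·4 = -20.5; e = -19.5 − (-20.5) = 1

1, -1, 0, -1, 1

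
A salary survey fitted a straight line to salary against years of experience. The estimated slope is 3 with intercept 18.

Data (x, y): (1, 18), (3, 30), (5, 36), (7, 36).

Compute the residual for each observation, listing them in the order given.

-3, 3, 3, -3

x=1: ŷ = 18 + 3·1 = 21; e = 18 − 21 = -3
x=3: ŷ = 18 + 3·3 = 27; e = 30 − 27 = 3
x=5: ŷ = 18 + 3·5 = 33; e = 36 − 33 = 3
x=7: ŷ = 18 + 3·7 = 39; e = 36 − 39 = -3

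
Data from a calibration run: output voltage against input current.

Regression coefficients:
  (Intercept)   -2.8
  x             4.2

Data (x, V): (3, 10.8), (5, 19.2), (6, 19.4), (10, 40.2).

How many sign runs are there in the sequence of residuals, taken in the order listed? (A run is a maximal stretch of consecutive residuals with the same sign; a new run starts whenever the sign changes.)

x=3: ŷ = -2.8 + 4.2·3 = 9.8; e = 10.8 − 9.8 = 1
x=5: ŷ = -2.8 + 4.2·5 = 18.2; e = 19.2 − 18.2 = 1
x=6: ŷ = -2.8 + 4.2·6 = 22.4; e = 19.4 − 22.4 = -3
x=10: ŷ = -2.8 + 4.2·10 = 39.2; e = 40.2 − 39.2 = 1
Signs: + + − +
Runs: +×2, −×1, +×1 → 3

3 runs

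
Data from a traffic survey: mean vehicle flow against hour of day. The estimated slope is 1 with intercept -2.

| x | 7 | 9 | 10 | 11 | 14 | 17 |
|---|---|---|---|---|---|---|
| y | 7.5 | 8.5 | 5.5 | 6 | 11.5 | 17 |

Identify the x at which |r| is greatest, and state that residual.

x = 11, r = -3

x=7: ŷ = -2 + 7 = 5; r = 7.5 − 5 = 2.5
x=9: ŷ = -2 + 9 = 7; r = 8.5 − 7 = 1.5
x=10: ŷ = -2 + 10 = 8; r = 5.5 − 8 = -2.5
x=11: ŷ = -2 + 11 = 9; r = 6 − 9 = -3
x=14: ŷ = -2 + 14 = 12; r = 11.5 − 12 = -0.5
x=17: ŷ = -2 + 17 = 15; r = 17 − 15 = 2
Largest |r| is 3 at x = 11, residual -3.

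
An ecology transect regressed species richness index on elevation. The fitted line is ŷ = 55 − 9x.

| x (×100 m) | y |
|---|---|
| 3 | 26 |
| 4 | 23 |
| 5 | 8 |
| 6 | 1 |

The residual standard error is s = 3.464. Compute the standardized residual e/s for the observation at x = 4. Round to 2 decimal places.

1.15

ŷ = 55 − 9·4 = 19
e = 23 − 19 = 4
e/s = 4 / 3.464 = 1.15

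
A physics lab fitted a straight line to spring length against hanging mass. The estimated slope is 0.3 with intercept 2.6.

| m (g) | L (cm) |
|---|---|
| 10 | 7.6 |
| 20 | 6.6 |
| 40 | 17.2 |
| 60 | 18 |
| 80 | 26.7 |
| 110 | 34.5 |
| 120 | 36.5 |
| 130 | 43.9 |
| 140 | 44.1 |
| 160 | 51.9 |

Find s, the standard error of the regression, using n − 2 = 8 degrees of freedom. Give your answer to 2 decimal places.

m=10: L̂ = 2.6 + 0.3·10 = 5.6; r = 7.6 − 5.6 = 2
m=20: L̂ = 2.6 + 0.3·20 = 8.6; r = 6.6 − 8.6 = -2
m=40: L̂ = 2.6 + 0.3·40 = 14.6; r = 17.2 − 14.6 = 2.6
m=60: L̂ = 2.6 + 0.3·60 = 20.6; r = 18 − 20.6 = -2.6
m=80: L̂ = 2.6 + 0.3·80 = 26.6; r = 26.7 − 26.6 = 0.1
m=110: L̂ = 2.6 + 0.3·110 = 35.6; r = 34.5 − 35.6 = -1.1
m=120: L̂ = 2.6 + 0.3·120 = 38.6; r = 36.5 − 38.6 = -2.1
m=130: L̂ = 2.6 + 0.3·130 = 41.6; r = 43.9 − 41.6 = 2.3
m=140: L̂ = 2.6 + 0.3·140 = 44.6; r = 44.1 − 44.6 = -0.5
m=160: L̂ = 2.6 + 0.3·160 = 50.6; r = 51.9 − 50.6 = 1.3
SSE = 4 + 4 + 6.76 + 6.76 + 0.01 + 1.21 + 4.41 + 5.29 + 0.25 + 1.69 = 34.38
s = √(34.38/8) = √4.2975 ≈ 2.07

s = 2.07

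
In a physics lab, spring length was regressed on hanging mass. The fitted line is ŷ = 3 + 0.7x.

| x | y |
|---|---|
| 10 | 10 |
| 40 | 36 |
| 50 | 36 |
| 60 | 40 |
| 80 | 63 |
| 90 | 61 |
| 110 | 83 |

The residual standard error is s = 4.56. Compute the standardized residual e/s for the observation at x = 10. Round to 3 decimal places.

ŷ = 3 + 0.7·10 = 10
e = 10 − 10 = 0
e/s = 0 / 4.56 = 0.000

0.000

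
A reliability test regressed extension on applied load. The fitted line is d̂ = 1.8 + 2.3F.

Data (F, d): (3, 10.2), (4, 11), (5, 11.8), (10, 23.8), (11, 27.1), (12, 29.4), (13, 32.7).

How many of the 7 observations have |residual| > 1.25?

2

F=3: d̂ = 1.8 + 2.3·3 = 8.7; e = 10.2 − 8.7 = 1.5
F=4: d̂ = 1.8 + 2.3·4 = 11; e = 11 − 11 = 0
F=5: d̂ = 1.8 + 2.3·5 = 13.3; e = 11.8 − 13.3 = -1.5
F=10: d̂ = 1.8 + 2.3·10 = 24.8; e = 23.8 − 24.8 = -1
F=11: d̂ = 1.8 + 2.3·11 = 27.1; e = 27.1 − 27.1 = 0
F=12: d̂ = 1.8 + 2.3·12 = 29.4; e = 29.4 − 29.4 = 0
F=13: d̂ = 1.8 + 2.3·13 = 31.7; e = 32.7 − 31.7 = 1
|e| > 1.25: F=3 (|e|=1.5), F=5 (|e|=1.5) → 2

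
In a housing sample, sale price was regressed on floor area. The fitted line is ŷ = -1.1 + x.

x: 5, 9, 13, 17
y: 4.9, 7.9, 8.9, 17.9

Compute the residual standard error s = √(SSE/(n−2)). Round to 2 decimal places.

s = 2.65

x=5: ŷ = -1.1 + 5 = 3.9; r = 4.9 − 3.9 = 1
x=9: ŷ = -1.1 + 9 = 7.9; r = 7.9 − 7.9 = 0
x=13: ŷ = -1.1 + 13 = 11.9; r = 8.9 − 11.9 = -3
x=17: ŷ = -1.1 + 17 = 15.9; r = 17.9 − 15.9 = 2
SSE = 1 + 0 + 9 + 4 = 14
s = √(14/2) = √7 ≈ 2.65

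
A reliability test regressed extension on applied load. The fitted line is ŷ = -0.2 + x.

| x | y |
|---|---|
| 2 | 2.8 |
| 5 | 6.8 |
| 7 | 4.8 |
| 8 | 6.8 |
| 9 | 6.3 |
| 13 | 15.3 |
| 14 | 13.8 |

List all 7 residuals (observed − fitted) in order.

1, 2, -2, -1, -2.5, 2.5, 0

x=2: ŷ = -0.2 + 2 = 1.8; e = 2.8 − 1.8 = 1
x=5: ŷ = -0.2 + 5 = 4.8; e = 6.8 − 4.8 = 2
x=7: ŷ = -0.2 + 7 = 6.8; e = 4.8 − 6.8 = -2
x=8: ŷ = -0.2 + 8 = 7.8; e = 6.8 − 7.8 = -1
x=9: ŷ = -0.2 + 9 = 8.8; e = 6.3 − 8.8 = -2.5
x=13: ŷ = -0.2 + 13 = 12.8; e = 15.3 − 12.8 = 2.5
x=14: ŷ = -0.2 + 14 = 13.8; e = 13.8 − 13.8 = 0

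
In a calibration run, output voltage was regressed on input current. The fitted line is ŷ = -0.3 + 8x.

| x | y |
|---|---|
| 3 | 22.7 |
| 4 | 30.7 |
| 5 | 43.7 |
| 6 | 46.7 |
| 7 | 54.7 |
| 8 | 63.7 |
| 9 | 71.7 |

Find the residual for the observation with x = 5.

e = 4

ŷ = -0.3 + 8·5 = 39.7
e = 43.7 − 39.7 = 4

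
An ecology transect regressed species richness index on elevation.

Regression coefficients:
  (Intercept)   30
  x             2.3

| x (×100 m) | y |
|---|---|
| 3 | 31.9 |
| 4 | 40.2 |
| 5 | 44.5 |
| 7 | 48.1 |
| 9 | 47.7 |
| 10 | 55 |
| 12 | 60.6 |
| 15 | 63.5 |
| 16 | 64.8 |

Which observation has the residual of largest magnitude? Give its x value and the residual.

x = 3, r = -5

x=3: ŷ = 30 + 2.3·3 = 36.9; r = 31.9 − 36.9 = -5
x=4: ŷ = 30 + 2.3·4 = 39.2; r = 40.2 − 39.2 = 1
x=5: ŷ = 30 + 2.3·5 = 41.5; r = 44.5 − 41.5 = 3
x=7: ŷ = 30 + 2.3·7 = 46.1; r = 48.1 − 46.1 = 2
x=9: ŷ = 30 + 2.3·9 = 50.7; r = 47.7 − 50.7 = -3
x=10: ŷ = 30 + 2.3·10 = 53; r = 55 − 53 = 2
x=12: ŷ = 30 + 2.3·12 = 57.6; r = 60.6 − 57.6 = 3
x=15: ŷ = 30 + 2.3·15 = 64.5; r = 63.5 − 64.5 = -1
x=16: ŷ = 30 + 2.3·16 = 66.8; r = 64.8 − 66.8 = -2
Largest |r| is 5 at x = 3, residual -5.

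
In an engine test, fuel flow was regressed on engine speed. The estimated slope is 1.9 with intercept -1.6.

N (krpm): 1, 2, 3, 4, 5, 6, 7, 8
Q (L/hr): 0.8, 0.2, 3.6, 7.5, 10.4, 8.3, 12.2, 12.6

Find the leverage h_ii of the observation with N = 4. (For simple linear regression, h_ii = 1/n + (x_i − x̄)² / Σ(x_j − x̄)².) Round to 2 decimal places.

h = 0.13

N̄ = (1 + 2 + 3 + 4 + 5 + 6 + 7 + 8)/8 = 4.5
Σ(N − N̄)² = 12.25 + 6.25 + 2.25 + 0.25 + 0.25 + 2.25 + 6.25 + 12.25 = 42
h = 1/8 + (-0.5)²/42 = 0.125 + 0.00595238 = 0.13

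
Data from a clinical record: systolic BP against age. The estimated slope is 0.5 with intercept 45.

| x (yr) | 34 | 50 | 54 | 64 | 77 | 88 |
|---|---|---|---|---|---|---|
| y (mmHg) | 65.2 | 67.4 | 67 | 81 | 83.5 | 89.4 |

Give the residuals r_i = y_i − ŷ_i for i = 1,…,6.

3.2, -2.6, -5, 4, 0, 0.4

x=34: ŷ = 45 + 0.5·34 = 62; r = 65.2 − 62 = 3.2
x=50: ŷ = 45 + 0.5·50 = 70; r = 67.4 − 70 = -2.6
x=54: ŷ = 45 + 0.5·54 = 72; r = 67 − 72 = -5
x=64: ŷ = 45 + 0.5·64 = 77; r = 81 − 77 = 4
x=77: ŷ = 45 + 0.5·77 = 83.5; r = 83.5 − 83.5 = 0
x=88: ŷ = 45 + 0.5·88 = 89; r = 89.4 − 89 = 0.4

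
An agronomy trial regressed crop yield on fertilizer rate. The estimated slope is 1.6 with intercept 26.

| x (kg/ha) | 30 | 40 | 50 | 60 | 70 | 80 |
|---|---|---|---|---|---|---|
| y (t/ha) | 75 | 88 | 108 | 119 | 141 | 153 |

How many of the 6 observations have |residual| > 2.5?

2

x=30: ŷ = 26 + 1.6·30 = 74; r = 75 − 74 = 1
x=40: ŷ = 26 + 1.6·40 = 90; r = 88 − 90 = -2
x=50: ŷ = 26 + 1.6·50 = 106; r = 108 − 106 = 2
x=60: ŷ = 26 + 1.6·60 = 122; r = 119 − 122 = -3
x=70: ŷ = 26 + 1.6·70 = 138; r = 141 − 138 = 3
x=80: ŷ = 26 + 1.6·80 = 154; r = 153 − 154 = -1
|r| > 2.5: x=60 (|r|=3), x=70 (|r|=3) → 2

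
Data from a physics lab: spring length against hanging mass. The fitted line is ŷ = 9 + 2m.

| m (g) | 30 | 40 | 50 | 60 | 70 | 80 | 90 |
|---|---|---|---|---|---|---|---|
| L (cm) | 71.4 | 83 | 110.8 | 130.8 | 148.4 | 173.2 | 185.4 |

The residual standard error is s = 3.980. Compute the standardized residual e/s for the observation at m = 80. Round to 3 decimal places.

ŷ = 9 + 2·80 = 169
e = 173.2 − 169 = 4.2
e/s = 4.2 / 3.980 = 1.055

1.055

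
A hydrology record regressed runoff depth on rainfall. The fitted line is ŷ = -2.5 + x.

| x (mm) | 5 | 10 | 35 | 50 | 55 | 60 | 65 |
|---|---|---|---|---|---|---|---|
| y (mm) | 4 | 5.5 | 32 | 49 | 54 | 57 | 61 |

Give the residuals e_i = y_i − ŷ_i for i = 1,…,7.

1.5, -2, -0.5, 1.5, 1.5, -0.5, -1.5

x=5: ŷ = -2.5 + 5 = 2.5; e = 4 − 2.5 = 1.5
x=10: ŷ = -2.5 + 10 = 7.5; e = 5.5 − 7.5 = -2
x=35: ŷ = -2.5 + 35 = 32.5; e = 32 − 32.5 = -0.5
x=50: ŷ = -2.5 + 50 = 47.5; e = 49 − 47.5 = 1.5
x=55: ŷ = -2.5 + 55 = 52.5; e = 54 − 52.5 = 1.5
x=60: ŷ = -2.5 + 60 = 57.5; e = 57 − 57.5 = -0.5
x=65: ŷ = -2.5 + 65 = 62.5; e = 61 − 62.5 = -1.5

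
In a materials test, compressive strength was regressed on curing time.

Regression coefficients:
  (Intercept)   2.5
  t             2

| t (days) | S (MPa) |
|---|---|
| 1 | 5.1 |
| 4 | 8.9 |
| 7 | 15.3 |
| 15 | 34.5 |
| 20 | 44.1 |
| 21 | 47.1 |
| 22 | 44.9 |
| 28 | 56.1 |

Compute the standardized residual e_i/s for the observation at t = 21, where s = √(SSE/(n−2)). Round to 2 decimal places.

t=1: ŷ = 2.5 + 2·1 = 4.5; e = 5.1 − 4.5 = 0.6
t=4: ŷ = 2.5 + 2·4 = 10.5; e = 8.9 − 10.5 = -1.6
t=7: ŷ = 2.5 + 2·7 = 16.5; e = 15.3 − 16.5 = -1.2
t=15: ŷ = 2.5 + 2·15 = 32.5; e = 34.5 − 32.5 = 2
t=20: ŷ = 2.5 + 2·20 = 42.5; e = 44.1 − 42.5 = 1.6
t=21: ŷ = 2.5 + 2·21 = 44.5; e = 47.1 − 44.5 = 2.6
t=22: ŷ = 2.5 + 2·22 = 46.5; e = 44.9 − 46.5 = -1.6
t=28: ŷ = 2.5 + 2·28 = 58.5; e = 56.1 − 58.5 = -2.4
SSE = 0.36 + 2.56 + 1.44 + 4 + 2.56 + 6.76 + 2.56 + 5.76 = 26
s = √(26/6) = 2.08167
e/s = 2.6 / 2.08167 = 1.25

1.25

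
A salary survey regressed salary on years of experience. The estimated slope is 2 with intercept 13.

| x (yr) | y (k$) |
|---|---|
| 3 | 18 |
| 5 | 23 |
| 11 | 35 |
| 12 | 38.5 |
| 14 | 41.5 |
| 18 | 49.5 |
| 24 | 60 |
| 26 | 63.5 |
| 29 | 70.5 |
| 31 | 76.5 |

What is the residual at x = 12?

r = 1.5

ŷ = 13 + 2·12 = 37
r = 38.5 − 37 = 1.5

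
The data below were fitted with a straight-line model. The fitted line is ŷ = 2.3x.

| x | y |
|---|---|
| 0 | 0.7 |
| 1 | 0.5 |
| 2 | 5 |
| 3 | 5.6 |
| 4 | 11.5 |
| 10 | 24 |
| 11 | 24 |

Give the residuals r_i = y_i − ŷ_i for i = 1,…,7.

0.7, -1.8, 0.4, -1.3, 2.3, 1, -1.3

x=0: ŷ = 2.3·0 = 0; r = 0.7 − 0 = 0.7
x=1: ŷ = 2.3·1 = 2.3; r = 0.5 − 2.3 = -1.8
x=2: ŷ = 2.3·2 = 4.6; r = 5 − 4.6 = 0.4
x=3: ŷ = 2.3·3 = 6.9; r = 5.6 − 6.9 = -1.3
x=4: ŷ = 2.3·4 = 9.2; r = 11.5 − 9.2 = 2.3
x=10: ŷ = 2.3·10 = 23; r = 24 − 23 = 1
x=11: ŷ = 2.3·11 = 25.3; r = 24 − 25.3 = -1.3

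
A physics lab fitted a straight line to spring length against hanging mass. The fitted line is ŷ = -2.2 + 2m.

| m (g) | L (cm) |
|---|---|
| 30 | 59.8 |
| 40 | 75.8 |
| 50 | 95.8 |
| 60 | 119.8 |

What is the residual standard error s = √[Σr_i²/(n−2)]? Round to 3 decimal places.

m=30: ŷ = -2.2 + 2·30 = 57.8; r = 59.8 − 57.8 = 2
m=40: ŷ = -2.2 + 2·40 = 77.8; r = 75.8 − 77.8 = -2
m=50: ŷ = -2.2 + 2·50 = 97.8; r = 95.8 − 97.8 = -2
m=60: ŷ = -2.2 + 2·60 = 117.8; r = 119.8 − 117.8 = 2
SSE = 4 + 4 + 4 + 4 = 16
s = √(16/2) = √8 ≈ 2.828

s = 2.828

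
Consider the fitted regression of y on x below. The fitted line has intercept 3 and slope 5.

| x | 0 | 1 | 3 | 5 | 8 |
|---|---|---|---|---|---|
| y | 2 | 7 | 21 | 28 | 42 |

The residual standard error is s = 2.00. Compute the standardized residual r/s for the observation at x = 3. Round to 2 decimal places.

ŷ = 3 + 5·3 = 18
r = 21 − 18 = 3
r/s = 3 / 2.00 = 1.50

1.50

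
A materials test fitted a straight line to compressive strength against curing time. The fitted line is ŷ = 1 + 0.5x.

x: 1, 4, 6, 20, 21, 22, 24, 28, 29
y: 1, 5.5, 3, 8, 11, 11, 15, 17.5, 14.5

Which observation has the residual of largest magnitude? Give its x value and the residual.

x=1: ŷ = 1 + 0.5·1 = 1.5; e = 1 − 1.5 = -0.5
x=4: ŷ = 1 + 0.5·4 = 3; e = 5.5 − 3 = 2.5
x=6: ŷ = 1 + 0.5·6 = 4; e = 3 − 4 = -1
x=20: ŷ = 1 + 0.5·20 = 11; e = 8 − 11 = -3
x=21: ŷ = 1 + 0.5·21 = 11.5; e = 11 − 11.5 = -0.5
x=22: ŷ = 1 + 0.5·22 = 12; e = 11 − 12 = -1
x=24: ŷ = 1 + 0.5·24 = 13; e = 15 − 13 = 2
x=28: ŷ = 1 + 0.5·28 = 15; e = 17.5 − 15 = 2.5
x=29: ŷ = 1 + 0.5·29 = 15.5; e = 14.5 − 15.5 = -1
Largest |e| is 3 at x = 20, residual -3.

x = 20, e = -3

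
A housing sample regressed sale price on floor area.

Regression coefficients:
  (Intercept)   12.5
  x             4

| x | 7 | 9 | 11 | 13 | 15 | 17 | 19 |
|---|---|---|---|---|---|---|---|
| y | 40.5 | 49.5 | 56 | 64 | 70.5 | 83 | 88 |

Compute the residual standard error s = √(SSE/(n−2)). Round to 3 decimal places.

s = 1.549

x=7: ŷ = 12.5 + 4·7 = 40.5; e = 40.5 − 40.5 = 0
x=9: ŷ = 12.5 + 4·9 = 48.5; e = 49.5 − 48.5 = 1
x=11: ŷ = 12.5 + 4·11 = 56.5; e = 56 − 56.5 = -0.5
x=13: ŷ = 12.5 + 4·13 = 64.5; e = 64 − 64.5 = -0.5
x=15: ŷ = 12.5 + 4·15 = 72.5; e = 70.5 − 72.5 = -2
x=17: ŷ = 12.5 + 4·17 = 80.5; e = 83 − 80.5 = 2.5
x=19: ŷ = 12.5 + 4·19 = 88.5; e = 88 − 88.5 = -0.5
SSE = 0 + 1 + 0.25 + 0.25 + 4 + 6.25 + 0.25 = 12
s = √(12/5) = √2.4 ≈ 1.549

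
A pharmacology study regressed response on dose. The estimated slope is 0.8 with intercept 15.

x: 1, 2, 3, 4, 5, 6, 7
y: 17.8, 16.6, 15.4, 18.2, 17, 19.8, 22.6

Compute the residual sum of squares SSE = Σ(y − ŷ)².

x=1: ŷ = 15 + 0.8·1 = 15.8; e = 17.8 − 15.8 = 2
x=2: ŷ = 15 + 0.8·2 = 16.6; e = 16.6 − 16.6 = 0
x=3: ŷ = 15 + 0.8·3 = 17.4; e = 15.4 − 17.4 = -2
x=4: ŷ = 15 + 0.8·4 = 18.2; e = 18.2 − 18.2 = 0
x=5: ŷ = 15 + 0.8·5 = 19; e = 17 − 19 = -2
x=6: ŷ = 15 + 0.8·6 = 19.8; e = 19.8 − 19.8 = 0
x=7: ŷ = 15 + 0.8·7 = 20.6; e = 22.6 − 20.6 = 2
SSE = 4 + 0 + 4 + 0 + 4 + 0 + 4 = 16

SSE = 16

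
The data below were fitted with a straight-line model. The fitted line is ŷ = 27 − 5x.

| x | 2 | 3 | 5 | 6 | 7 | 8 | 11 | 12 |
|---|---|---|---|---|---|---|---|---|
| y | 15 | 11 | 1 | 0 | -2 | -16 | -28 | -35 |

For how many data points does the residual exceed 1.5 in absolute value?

5

x=2: ŷ = 27 − 5·2 = 17; r = 15 − 17 = -2
x=3: ŷ = 27 − 5·3 = 12; r = 11 − 12 = -1
x=5: ŷ = 27 − 5·5 = 2; r = 1 − 2 = -1
x=6: ŷ = 27 − 5·6 = -3; r = 0 − (-3) = 3
x=7: ŷ = 27 − 5·7 = -8; r = -2 − (-8) = 6
x=8: ŷ = 27 − 5·8 = -13; r = -16 − (-13) = -3
x=11: ŷ = 27 − 5·11 = -28; r = -28 − (-28) = 0
x=12: ŷ = 27 − 5·12 = -33; r = -35 − (-33) = -2
|r| > 1.5: x=2 (|r|=2), x=6 (|r|=3), x=7 (|r|=6), x=8 (|r|=3), x=12 (|r|=2) → 5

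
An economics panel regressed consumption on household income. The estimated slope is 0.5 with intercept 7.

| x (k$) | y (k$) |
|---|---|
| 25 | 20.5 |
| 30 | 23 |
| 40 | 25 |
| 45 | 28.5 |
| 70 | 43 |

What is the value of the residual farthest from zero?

x=25: ŷ = 7 + 0.5·25 = 19.5; r = 20.5 − 19.5 = 1
x=30: ŷ = 7 + 0.5·30 = 22; r = 23 − 22 = 1
x=40: ŷ = 7 + 0.5·40 = 27; r = 25 − 27 = -2
x=45: ŷ = 7 + 0.5·45 = 29.5; r = 28.5 − 29.5 = -1
x=70: ŷ = 7 + 0.5·70 = 42; r = 43 − 42 = 1
Largest |r| is 2 at x = 40, residual -2.

r = -2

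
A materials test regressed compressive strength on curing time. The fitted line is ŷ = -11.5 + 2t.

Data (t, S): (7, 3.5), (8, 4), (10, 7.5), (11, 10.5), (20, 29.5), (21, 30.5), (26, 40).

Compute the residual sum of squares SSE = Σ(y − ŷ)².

t=7: ŷ = -11.5 + 2·7 = 2.5; e = 3.5 − 2.5 = 1
t=8: ŷ = -11.5 + 2·8 = 4.5; e = 4 − 4.5 = -0.5
t=10: ŷ = -11.5 + 2·10 = 8.5; e = 7.5 − 8.5 = -1
t=11: ŷ = -11.5 + 2·11 = 10.5; e = 10.5 − 10.5 = 0
t=20: ŷ = -11.5 + 2·20 = 28.5; e = 29.5 − 28.5 = 1
t=21: ŷ = -11.5 + 2·21 = 30.5; e = 30.5 − 30.5 = 0
t=26: ŷ = -11.5 + 2·26 = 40.5; e = 40 − 40.5 = -0.5
SSE = 1 + 0.25 + 1 + 0 + 1 + 0 + 0.25 = 3.5

SSE = 3.5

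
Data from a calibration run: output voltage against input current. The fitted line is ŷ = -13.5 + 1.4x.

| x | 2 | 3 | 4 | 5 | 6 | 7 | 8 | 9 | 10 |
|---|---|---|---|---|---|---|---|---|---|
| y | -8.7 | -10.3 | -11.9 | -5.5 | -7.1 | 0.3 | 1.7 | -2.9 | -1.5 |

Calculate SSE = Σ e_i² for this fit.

x=2: ŷ = -13.5 + 1.4·2 = -10.7; e = -8.7 − (-10.7) = 2
x=3: ŷ = -13.5 + 1.4·3 = -9.3; e = -10.3 − (-9.3) = -1
x=4: ŷ = -13.5 + 1.4·4 = -7.9; e = -11.9 − (-7.9) = -4
x=5: ŷ = -13.5 + 1.4·5 = -6.5; e = -5.5 − (-6.5) = 1
x=6: ŷ = -13.5 + 1.4·6 = -5.1; e = -7.1 − (-5.1) = -2
x=7: ŷ = -13.5 + 1.4·7 = -3.7; e = 0.3 − (-3.7) = 4
x=8: ŷ = -13.5 + 1.4·8 = -2.3; e = 1.7 − (-2.3) = 4
x=9: ŷ = -13.5 + 1.4·9 = -0.9; e = -2.9 − (-0.9) = -2
x=10: ŷ = -13.5 + 1.4·10 = 0.5; e = -1.5 − 0.5 = -2
SSE = 4 + 1 + 16 + 1 + 4 + 16 + 16 + 4 + 4 = 66

SSE = 66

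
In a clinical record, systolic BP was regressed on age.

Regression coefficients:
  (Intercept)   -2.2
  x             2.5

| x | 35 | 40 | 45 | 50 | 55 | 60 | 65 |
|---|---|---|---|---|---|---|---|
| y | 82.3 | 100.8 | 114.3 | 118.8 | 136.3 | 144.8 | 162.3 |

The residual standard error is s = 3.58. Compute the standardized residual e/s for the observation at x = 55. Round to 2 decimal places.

ŷ = -2.2 + 2.5·55 = 135.3
e = 136.3 − 135.3 = 1
e/s = 1 / 3.58 = 0.28

0.28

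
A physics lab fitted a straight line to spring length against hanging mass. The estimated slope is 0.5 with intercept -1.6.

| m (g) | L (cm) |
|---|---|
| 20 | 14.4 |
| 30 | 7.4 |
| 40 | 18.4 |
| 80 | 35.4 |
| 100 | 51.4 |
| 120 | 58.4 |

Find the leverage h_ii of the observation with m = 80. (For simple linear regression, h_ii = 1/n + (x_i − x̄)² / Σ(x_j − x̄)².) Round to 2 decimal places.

m̄ = (20 + 30 + 40 + 80 + 100 + 120)/6 = 65
Σ(m − m̄)² = 2025 + 1225 + 625 + 225 + 1225 + 3025 = 8350
h = 1/6 + (15)²/8350 = 0.166667 + 0.0269461 = 0.19

h = 0.19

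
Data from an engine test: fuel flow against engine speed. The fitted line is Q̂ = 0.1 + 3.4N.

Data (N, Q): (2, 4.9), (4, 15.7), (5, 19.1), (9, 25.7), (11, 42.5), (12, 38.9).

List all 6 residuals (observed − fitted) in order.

N=2: Q̂ = 0.1 + 3.4·2 = 6.9; r = 4.9 − 6.9 = -2
N=4: Q̂ = 0.1 + 3.4·4 = 13.7; r = 15.7 − 13.7 = 2
N=5: Q̂ = 0.1 + 3.4·5 = 17.1; r = 19.1 − 17.1 = 2
N=9: Q̂ = 0.1 + 3.4·9 = 30.7; r = 25.7 − 30.7 = -5
N=11: Q̂ = 0.1 + 3.4·11 = 37.5; r = 42.5 − 37.5 = 5
N=12: Q̂ = 0.1 + 3.4·12 = 40.9; r = 38.9 − 40.9 = -2

-2, 2, 2, -5, 5, -2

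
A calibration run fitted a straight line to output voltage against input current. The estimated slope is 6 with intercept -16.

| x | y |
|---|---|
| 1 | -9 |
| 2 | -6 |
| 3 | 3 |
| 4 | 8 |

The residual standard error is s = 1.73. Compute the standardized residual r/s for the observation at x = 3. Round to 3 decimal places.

0.578

ŷ = -16 + 6·3 = 2
r = 3 − 2 = 1
r/s = 1 / 1.73 = 0.578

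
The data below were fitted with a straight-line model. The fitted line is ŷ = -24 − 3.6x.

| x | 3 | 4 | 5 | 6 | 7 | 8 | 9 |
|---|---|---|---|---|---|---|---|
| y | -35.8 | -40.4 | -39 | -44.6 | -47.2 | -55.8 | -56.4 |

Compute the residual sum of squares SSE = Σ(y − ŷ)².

x=3: ŷ = -24 − 3.6·3 = -34.8; r = -35.8 − (-34.8) = -1
x=4: ŷ = -24 − 3.6·4 = -38.4; r = -40.4 − (-38.4) = -2
x=5: ŷ = -24 − 3.6·5 = -42; r = -39 − (-42) = 3
x=6: ŷ = -24 − 3.6·6 = -45.6; r = -44.6 − (-45.6) = 1
x=7: ŷ = -24 − 3.6·7 = -49.2; r = -47.2 − (-49.2) = 2
x=8: ŷ = -24 − 3.6·8 = -52.8; r = -55.8 − (-52.8) = -3
x=9: ŷ = -24 − 3.6·9 = -56.4; r = -56.4 − (-56.4) = 0
SSE = 1 + 4 + 9 + 1 + 4 + 9 + 0 = 28

SSE = 28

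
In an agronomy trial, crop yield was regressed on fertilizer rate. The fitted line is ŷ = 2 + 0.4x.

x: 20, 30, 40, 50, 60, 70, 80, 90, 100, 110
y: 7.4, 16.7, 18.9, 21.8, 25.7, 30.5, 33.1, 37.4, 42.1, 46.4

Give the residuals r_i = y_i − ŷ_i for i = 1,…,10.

-2.6, 2.7, 0.9, -0.2, -0.3, 0.5, -0.9, -0.6, 0.1, 0.4

x=20: ŷ = 2 + 0.4·20 = 10; r = 7.4 − 10 = -2.6
x=30: ŷ = 2 + 0.4·30 = 14; r = 16.7 − 14 = 2.7
x=40: ŷ = 2 + 0.4·40 = 18; r = 18.9 − 18 = 0.9
x=50: ŷ = 2 + 0.4·50 = 22; r = 21.8 − 22 = -0.2
x=60: ŷ = 2 + 0.4·60 = 26; r = 25.7 − 26 = -0.3
x=70: ŷ = 2 + 0.4·70 = 30; r = 30.5 − 30 = 0.5
x=80: ŷ = 2 + 0.4·80 = 34; r = 33.1 − 34 = -0.9
x=90: ŷ = 2 + 0.4·90 = 38; r = 37.4 − 38 = -0.6
x=100: ŷ = 2 + 0.4·100 = 42; r = 42.1 − 42 = 0.1
x=110: ŷ = 2 + 0.4·110 = 46; r = 46.4 − 46 = 0.4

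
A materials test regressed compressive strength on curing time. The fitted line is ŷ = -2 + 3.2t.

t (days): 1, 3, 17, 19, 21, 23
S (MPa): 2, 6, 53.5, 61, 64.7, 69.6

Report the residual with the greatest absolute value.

r = 2.2

t=1: ŷ = -2 + 3.2·1 = 1.2; r = 2 − 1.2 = 0.8
t=3: ŷ = -2 + 3.2·3 = 7.6; r = 6 − 7.6 = -1.6
t=17: ŷ = -2 + 3.2·17 = 52.4; r = 53.5 − 52.4 = 1.1
t=19: ŷ = -2 + 3.2·19 = 58.8; r = 61 − 58.8 = 2.2
t=21: ŷ = -2 + 3.2·21 = 65.2; r = 64.7 − 65.2 = -0.5
t=23: ŷ = -2 + 3.2·23 = 71.6; r = 69.6 − 71.6 = -2
Largest |r| is 2.2 at t = 19, residual 2.2.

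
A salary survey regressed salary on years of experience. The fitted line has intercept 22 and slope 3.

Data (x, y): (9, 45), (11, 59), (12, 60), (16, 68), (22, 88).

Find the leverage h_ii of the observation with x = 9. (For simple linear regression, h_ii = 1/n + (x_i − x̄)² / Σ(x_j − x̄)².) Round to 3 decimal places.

h = 0.436

x̄ = (9 + 11 + 12 + 16 + 22)/5 = 14
Σ(x − x̄)² = 25 + 9 + 4 + 4 + 64 = 106
h = 1/5 + (-5)²/106 = 0.2 + 0.235849 = 0.436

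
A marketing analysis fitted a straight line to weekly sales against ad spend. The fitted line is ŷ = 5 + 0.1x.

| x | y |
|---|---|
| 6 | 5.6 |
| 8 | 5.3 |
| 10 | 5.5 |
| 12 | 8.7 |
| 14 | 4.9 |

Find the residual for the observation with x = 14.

ŷ = 5 + 0.1·14 = 6.4
e = 4.9 − 6.4 = -1.5

e = -1.5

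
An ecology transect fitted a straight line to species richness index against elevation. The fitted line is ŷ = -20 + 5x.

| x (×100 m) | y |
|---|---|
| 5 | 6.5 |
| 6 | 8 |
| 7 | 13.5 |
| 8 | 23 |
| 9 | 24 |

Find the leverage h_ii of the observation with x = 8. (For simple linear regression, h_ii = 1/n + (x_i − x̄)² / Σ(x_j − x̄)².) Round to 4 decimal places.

x̄ = (5 + 6 + 7 + 8 + 9)/5 = 7
Σ(x − x̄)² = 4 + 1 + 0 + 1 + 4 = 10
h = 1/5 + (1)²/10 = 0.2 + 0.1 = 0.3000

h = 0.3000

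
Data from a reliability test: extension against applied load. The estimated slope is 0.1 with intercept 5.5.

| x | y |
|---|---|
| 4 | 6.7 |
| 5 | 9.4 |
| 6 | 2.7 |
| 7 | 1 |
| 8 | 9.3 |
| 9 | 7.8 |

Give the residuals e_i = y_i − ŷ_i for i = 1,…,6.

x=4: ŷ = 5.5 + 0.1·4 = 5.9; e = 6.7 − 5.9 = 0.8
x=5: ŷ = 5.5 + 0.1·5 = 6; e = 9.4 − 6 = 3.4
x=6: ŷ = 5.5 + 0.1·6 = 6.1; e = 2.7 − 6.1 = -3.4
x=7: ŷ = 5.5 + 0.1·7 = 6.2; e = 1 − 6.2 = -5.2
x=8: ŷ = 5.5 + 0.1·8 = 6.3; e = 9.3 − 6.3 = 3
x=9: ŷ = 5.5 + 0.1·9 = 6.4; e = 7.8 − 6.4 = 1.4

0.8, 3.4, -3.4, -5.2, 3, 1.4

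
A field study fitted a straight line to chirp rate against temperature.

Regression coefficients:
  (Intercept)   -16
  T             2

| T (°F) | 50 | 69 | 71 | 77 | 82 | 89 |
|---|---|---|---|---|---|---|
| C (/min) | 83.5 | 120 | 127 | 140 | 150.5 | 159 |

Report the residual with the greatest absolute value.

T=50: ŷ = -16 + 2·50 = 84; e = 83.5 − 84 = -0.5
T=69: ŷ = -16 + 2·69 = 122; e = 120 − 122 = -2
T=71: ŷ = -16 + 2·71 = 126; e = 127 − 126 = 1
T=77: ŷ = -16 + 2·77 = 138; e = 140 − 138 = 2
T=82: ŷ = -16 + 2·82 = 148; e = 150.5 − 148 = 2.5
T=89: ŷ = -16 + 2·89 = 162; e = 159 − 162 = -3
Largest |e| is 3 at T = 89, residual -3.

e = -3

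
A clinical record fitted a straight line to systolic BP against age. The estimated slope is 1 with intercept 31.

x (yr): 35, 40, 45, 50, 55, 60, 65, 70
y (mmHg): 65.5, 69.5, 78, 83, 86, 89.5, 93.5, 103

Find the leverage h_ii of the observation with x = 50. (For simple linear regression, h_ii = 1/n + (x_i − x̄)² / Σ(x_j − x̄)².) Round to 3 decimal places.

h = 0.131

x̄ = (35 + 40 + 45 + 50 + 55 + 60 + 65 + 70)/8 = 52.5
Σ(x − x̄)² = 306.25 + 156.25 + 56.25 + 6.25 + 6.25 + 56.25 + 156.25 + 306.25 = 1050
h = 1/8 + (-2.5)²/1050 = 0.125 + 0.00595238 = 0.131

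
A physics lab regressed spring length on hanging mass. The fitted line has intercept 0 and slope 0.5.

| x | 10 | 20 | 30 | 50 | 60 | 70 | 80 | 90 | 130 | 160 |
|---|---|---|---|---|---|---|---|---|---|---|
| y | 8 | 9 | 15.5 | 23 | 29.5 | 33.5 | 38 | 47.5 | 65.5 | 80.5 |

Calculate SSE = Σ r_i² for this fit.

x=10: ŷ = 0.5·10 = 5; r = 8 − 5 = 3
x=20: ŷ = 0.5·20 = 10; r = 9 − 10 = -1
x=30: ŷ = 0.5·30 = 15; r = 15.5 − 15 = 0.5
x=50: ŷ = 0.5·50 = 25; r = 23 − 25 = -2
x=60: ŷ = 0.5·60 = 30; r = 29.5 − 30 = -0.5
x=70: ŷ = 0.5·70 = 35; r = 33.5 − 35 = -1.5
x=80: ŷ = 0.5·80 = 40; r = 38 − 40 = -2
x=90: ŷ = 0.5·90 = 45; r = 47.5 − 45 = 2.5
x=130: ŷ = 0.5·130 = 65; r = 65.5 − 65 = 0.5
x=160: ŷ = 0.5·160 = 80; r = 80.5 − 80 = 0.5
SSE = 9 + 1 + 0.25 + 4 + 0.25 + 2.25 + 4 + 6.25 + 0.25 + 0.25 = 27.5

SSE = 27.5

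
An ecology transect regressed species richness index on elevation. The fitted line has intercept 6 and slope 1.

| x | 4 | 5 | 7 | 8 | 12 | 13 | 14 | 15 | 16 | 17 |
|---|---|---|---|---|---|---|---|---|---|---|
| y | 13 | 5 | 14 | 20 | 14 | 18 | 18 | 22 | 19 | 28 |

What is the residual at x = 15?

ŷ = 6 + 15 = 21
r = 22 − 21 = 1

r = 1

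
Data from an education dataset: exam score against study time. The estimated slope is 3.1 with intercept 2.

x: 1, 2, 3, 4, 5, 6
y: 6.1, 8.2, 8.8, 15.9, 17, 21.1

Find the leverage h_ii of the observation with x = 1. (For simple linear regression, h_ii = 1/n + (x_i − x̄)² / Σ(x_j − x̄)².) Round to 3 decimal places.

x̄ = (1 + 2 + 3 + 4 + 5 + 6)/6 = 3.5
Σ(x − x̄)² = 6.25 + 2.25 + 0.25 + 0.25 + 2.25 + 6.25 = 17.5
h = 1/6 + (-2.5)²/17.5 = 0.166667 + 0.357143 = 0.524

h = 0.524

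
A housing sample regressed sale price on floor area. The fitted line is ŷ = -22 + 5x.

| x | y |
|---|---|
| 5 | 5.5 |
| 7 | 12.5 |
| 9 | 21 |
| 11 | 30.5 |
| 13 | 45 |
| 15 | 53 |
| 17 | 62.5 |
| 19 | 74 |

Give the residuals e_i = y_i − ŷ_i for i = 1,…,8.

2.5, -0.5, -2, -2.5, 2, 0, -0.5, 1

x=5: ŷ = -22 + 5·5 = 3; e = 5.5 − 3 = 2.5
x=7: ŷ = -22 + 5·7 = 13; e = 12.5 − 13 = -0.5
x=9: ŷ = -22 + 5·9 = 23; e = 21 − 23 = -2
x=11: ŷ = -22 + 5·11 = 33; e = 30.5 − 33 = -2.5
x=13: ŷ = -22 + 5·13 = 43; e = 45 − 43 = 2
x=15: ŷ = -22 + 5·15 = 53; e = 53 − 53 = 0
x=17: ŷ = -22 + 5·17 = 63; e = 62.5 − 63 = -0.5
x=19: ŷ = -22 + 5·19 = 73; e = 74 − 73 = 1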